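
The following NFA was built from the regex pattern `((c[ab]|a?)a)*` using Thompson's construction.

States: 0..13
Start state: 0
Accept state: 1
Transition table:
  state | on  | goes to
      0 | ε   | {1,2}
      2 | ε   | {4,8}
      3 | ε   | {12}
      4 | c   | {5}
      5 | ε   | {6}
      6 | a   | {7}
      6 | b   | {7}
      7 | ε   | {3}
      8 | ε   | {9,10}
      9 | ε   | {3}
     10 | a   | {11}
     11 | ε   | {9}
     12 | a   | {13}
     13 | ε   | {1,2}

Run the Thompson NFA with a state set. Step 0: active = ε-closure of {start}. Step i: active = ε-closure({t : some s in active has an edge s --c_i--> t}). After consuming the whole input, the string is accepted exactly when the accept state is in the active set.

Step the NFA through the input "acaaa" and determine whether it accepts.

Answer: ACCEPT

Derivation:
S₀ = ε-closure({0}) = {0,1,2,3,4,8,9,10,12}
'a' @ 1: {1,2,3,4,8,9,10,11,12,13}  ✓accept
'c' @ 2: {5,6}
'a' @ 3: {3,7,12}
'a' @ 4: {1,2,3,4,8,9,10,12,13}  ✓accept
'a' @ 5: {1,2,3,4,8,9,10,11,12,13}  ✓accept
final: {1,2,3,4,8,9,10,11,12,13}; accept 1 in set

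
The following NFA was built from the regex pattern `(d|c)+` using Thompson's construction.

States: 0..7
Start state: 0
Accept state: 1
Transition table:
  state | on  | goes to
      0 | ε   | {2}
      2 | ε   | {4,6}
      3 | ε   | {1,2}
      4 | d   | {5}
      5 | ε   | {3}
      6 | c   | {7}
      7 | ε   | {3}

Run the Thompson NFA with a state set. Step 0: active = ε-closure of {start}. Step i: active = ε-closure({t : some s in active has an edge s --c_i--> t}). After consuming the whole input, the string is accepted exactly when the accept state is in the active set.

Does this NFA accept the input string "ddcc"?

Answer: ACCEPT

Trace:
initial (ε-close {0}): {0,2,4,6}
'd' @ 1: {1,2,3,4,5,6}  ✓accept
'd' @ 2: {1,2,3,4,5,6}  ✓accept
'c' @ 3: {1,2,3,4,6,7}  ✓accept
'c' @ 4: {1,2,3,4,6,7}  ✓accept
final: {1,2,3,4,6,7}; accept 1 in set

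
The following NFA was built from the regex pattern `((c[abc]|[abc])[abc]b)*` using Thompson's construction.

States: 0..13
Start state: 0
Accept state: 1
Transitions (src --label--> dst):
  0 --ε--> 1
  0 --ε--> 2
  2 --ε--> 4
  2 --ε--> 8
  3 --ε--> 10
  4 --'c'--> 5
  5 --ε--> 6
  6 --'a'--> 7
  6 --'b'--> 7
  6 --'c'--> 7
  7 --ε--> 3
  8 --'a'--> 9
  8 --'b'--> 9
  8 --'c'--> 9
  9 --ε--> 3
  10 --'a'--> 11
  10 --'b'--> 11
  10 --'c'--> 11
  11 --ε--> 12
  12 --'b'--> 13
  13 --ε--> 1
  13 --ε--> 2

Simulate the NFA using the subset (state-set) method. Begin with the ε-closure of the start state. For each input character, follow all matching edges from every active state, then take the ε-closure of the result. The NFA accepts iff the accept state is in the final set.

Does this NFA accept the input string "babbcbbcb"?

Answer: ACCEPT

Steps:
initial (ε-close {0}): {0,1,2,4,8}
'b' @ 1: {3,9,10}
'a' @ 2: {11,12}
'b' @ 3: {1,2,4,8,13}  (accept∈set)
'b' @ 4: {3,9,10}
'c' @ 5: {11,12}
'b' @ 6: {1,2,4,8,13}  (accept∈set)
'b' @ 7: {3,9,10}
'c' @ 8: {11,12}
'b' @ 9: {1,2,4,8,13}  (accept∈set)
after full input: {1,2,4,8,13}  (accept=1 in)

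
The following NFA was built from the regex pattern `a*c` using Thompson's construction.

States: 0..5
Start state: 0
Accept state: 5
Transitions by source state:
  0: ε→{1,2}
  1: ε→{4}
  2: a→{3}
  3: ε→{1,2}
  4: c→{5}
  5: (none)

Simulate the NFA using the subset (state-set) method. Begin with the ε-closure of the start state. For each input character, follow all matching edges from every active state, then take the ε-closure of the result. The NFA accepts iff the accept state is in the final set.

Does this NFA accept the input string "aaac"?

S₀ = ε-closure({0}) = {0,1,2,4}
'a' @ 1: {1,2,3,4}
'a' @ 2: {1,2,3,4}
'a' @ 3: {1,2,3,4}
'c' @ 4: {5}  ✓accept
after full input: {5}  (accept=5 in)

Answer: ACCEPT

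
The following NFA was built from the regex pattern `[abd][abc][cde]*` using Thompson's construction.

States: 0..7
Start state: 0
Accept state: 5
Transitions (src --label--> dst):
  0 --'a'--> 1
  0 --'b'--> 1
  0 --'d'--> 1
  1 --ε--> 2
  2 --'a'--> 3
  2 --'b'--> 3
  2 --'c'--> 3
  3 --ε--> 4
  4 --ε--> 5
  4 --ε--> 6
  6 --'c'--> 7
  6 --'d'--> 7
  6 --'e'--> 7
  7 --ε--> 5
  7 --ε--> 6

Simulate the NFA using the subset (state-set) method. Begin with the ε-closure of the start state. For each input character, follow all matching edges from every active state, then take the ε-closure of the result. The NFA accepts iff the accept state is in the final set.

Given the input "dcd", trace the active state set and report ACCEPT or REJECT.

Answer: ACCEPT

Trace:
S₀ = ε-closure({0}) = {0}
'd' @ 1: {1,2}
'c' @ 2: {3,4,5,6}  [accepting]
'd' @ 3: {5,6,7}  [accepting]
final: {5,6,7}; accept 5 in set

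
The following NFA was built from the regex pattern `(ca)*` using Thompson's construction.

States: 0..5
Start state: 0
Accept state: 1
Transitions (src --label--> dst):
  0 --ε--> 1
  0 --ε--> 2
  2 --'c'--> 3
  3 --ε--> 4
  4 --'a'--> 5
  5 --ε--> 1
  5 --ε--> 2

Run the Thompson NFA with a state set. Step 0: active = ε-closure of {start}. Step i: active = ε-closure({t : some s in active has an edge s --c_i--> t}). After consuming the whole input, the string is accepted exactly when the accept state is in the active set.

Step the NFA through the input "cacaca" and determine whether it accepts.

Answer: ACCEPT

Derivation:
start: ε-closure({0}) = {0,1,2}
'c' @ 1: {3,4}
'a' @ 2: {1,2,5}  ✓accept
'c' @ 3: {3,4}
'a' @ 4: {1,2,5}  ✓accept
'c' @ 5: {3,4}
'a' @ 6: {1,2,5}  ✓accept
end set {1,2,5} — state 1 in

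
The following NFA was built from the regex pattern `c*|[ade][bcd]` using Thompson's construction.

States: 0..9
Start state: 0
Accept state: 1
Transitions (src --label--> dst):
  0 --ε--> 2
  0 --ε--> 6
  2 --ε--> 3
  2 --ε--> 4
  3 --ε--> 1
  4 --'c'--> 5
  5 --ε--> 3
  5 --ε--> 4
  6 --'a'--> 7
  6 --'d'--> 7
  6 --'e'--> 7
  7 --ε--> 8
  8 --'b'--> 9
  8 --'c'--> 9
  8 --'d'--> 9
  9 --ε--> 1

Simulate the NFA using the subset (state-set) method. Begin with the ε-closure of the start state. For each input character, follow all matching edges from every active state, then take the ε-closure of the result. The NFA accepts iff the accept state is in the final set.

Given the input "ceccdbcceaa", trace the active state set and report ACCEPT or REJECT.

Answer: REJECT

Derivation:
S₀ = ε-closure({0}) = {0,1,2,3,4,6}
'c' @ 1: {1,3,4,5}  ✓accept
'e' @ 2: {}  — state set empty
rest 'ccdbcceaa' ignored (set empty)
final: {}; accept 1 not in set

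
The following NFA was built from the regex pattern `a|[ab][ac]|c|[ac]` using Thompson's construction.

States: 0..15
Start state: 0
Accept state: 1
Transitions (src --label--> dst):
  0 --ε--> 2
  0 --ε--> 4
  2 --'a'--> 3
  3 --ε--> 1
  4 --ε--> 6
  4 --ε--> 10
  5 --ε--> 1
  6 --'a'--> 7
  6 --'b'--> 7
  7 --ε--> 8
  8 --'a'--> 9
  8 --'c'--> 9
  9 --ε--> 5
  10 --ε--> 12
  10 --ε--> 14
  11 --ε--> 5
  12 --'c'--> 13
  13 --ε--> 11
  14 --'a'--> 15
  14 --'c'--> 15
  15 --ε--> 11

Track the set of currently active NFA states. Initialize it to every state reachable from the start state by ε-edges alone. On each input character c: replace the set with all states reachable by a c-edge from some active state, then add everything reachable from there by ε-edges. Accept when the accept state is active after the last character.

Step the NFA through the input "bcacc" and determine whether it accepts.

Answer: REJECT

Derivation:
initial (ε-close {0}): {0,2,4,6,10,12,14}
'b' @ 1: {7,8}
'c' @ 2: {1,5,9}  [accepting]
'a' @ 3: {}  — dead — no transitions
rest 'cc' ignored (set empty)
end set {} — state 1 not in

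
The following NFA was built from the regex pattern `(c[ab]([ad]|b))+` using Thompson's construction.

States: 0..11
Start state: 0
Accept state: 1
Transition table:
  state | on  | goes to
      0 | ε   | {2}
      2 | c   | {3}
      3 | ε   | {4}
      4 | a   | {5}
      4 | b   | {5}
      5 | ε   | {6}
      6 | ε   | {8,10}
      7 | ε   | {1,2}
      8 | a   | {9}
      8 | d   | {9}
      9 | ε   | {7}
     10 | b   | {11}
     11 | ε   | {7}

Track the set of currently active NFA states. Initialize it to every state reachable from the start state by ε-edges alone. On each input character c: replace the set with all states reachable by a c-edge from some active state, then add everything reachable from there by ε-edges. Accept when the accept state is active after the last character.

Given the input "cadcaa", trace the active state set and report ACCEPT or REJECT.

Answer: ACCEPT

Derivation:
start: ε-closure({0}) = {0,2}
'c' @ 1: {3,4}
'a' @ 2: {5,6,8,10}
'd' @ 3: {1,2,7,9}  ✓accept
'c' @ 4: {3,4}
'a' @ 5: {5,6,8,10}
'a' @ 6: {1,2,7,9}  ✓accept
final: {1,2,7,9}; accept 1 in set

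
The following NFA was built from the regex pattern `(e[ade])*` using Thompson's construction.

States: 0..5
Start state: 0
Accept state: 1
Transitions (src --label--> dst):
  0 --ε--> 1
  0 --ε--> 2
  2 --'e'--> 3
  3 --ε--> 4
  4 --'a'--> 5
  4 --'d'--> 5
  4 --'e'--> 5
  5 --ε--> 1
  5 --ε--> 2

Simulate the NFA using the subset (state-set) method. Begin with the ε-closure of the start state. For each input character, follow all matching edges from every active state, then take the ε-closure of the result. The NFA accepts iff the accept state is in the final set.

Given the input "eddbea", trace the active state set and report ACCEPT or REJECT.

Answer: REJECT

Derivation:
initial (ε-close {0}): {0,1,2}
'e' @ 1: {3,4}
'd' @ 2: {1,2,5}  ✓accept
'd' @ 3: {}  — state set empty
rest 'bea' ignored (set empty)
final: {}; accept 1 not in set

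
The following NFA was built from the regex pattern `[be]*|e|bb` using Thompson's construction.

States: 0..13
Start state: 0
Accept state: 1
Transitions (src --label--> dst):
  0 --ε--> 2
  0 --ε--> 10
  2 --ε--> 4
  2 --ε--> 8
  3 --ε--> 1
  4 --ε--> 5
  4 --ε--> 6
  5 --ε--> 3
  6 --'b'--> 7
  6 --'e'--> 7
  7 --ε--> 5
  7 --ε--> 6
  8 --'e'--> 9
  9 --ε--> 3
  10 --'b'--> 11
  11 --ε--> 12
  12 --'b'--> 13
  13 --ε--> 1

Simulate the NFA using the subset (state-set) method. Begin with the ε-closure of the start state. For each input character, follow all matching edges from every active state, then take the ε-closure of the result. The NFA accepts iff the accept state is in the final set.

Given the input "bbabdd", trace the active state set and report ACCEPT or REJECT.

S₀ = ε-closure({0}) = {0,1,2,3,4,5,6,8,10}
'b' @ 1: {1,3,5,6,7,11,12}  (accept∈set)
'b' @ 2: {1,3,5,6,7,13}  (accept∈set)
'a' @ 3: {}  — state set empty
rest 'bdd' ignored (set empty)
final: {}; accept 1 not in set

Answer: REJECT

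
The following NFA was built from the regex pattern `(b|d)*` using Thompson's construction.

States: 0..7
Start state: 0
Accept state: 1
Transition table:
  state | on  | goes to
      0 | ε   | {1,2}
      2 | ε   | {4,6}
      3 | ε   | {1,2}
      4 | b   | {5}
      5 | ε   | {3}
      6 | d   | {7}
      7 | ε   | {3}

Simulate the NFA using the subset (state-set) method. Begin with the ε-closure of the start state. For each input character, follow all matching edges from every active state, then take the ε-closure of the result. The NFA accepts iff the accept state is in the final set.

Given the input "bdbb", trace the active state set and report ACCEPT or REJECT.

start: ε-closure({0}) = {0,1,2,4,6}
'b' @ 1: {1,2,3,4,5,6}  ✓accept
'd' @ 2: {1,2,3,4,6,7}  ✓accept
'b' @ 3: {1,2,3,4,5,6}  ✓accept
'b' @ 4: {1,2,3,4,5,6}  ✓accept
after full input: {1,2,3,4,5,6}  (accept=1 in)

Answer: ACCEPT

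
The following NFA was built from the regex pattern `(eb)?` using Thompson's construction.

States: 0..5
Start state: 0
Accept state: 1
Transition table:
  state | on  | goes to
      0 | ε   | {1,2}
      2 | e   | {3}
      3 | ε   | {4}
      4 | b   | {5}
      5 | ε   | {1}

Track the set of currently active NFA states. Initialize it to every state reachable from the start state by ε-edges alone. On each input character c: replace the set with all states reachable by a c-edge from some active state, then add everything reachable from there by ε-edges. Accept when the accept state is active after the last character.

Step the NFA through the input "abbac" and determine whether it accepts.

Answer: REJECT

Steps:
start: ε-closure({0}) = {0,1,2}
'a' @ 1: {}  — no active states
rest 'bbac' ignored (set empty)
end set {} — state 1 not in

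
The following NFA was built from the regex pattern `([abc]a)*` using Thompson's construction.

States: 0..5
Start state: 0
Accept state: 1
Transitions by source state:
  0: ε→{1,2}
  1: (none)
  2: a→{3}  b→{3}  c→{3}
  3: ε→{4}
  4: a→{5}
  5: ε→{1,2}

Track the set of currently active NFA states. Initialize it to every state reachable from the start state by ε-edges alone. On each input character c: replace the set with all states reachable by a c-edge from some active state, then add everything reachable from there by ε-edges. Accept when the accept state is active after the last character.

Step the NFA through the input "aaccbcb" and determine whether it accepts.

Answer: REJECT

Derivation:
start: ε-closure({0}) = {0,1,2}
'a' @ 1: {3,4}
'a' @ 2: {1,2,5}  (accept∈set)
'c' @ 3: {3,4}
'c' @ 4: {}  — no active states
rest 'bcb' ignored (set empty)
final: {}; accept 1 not in set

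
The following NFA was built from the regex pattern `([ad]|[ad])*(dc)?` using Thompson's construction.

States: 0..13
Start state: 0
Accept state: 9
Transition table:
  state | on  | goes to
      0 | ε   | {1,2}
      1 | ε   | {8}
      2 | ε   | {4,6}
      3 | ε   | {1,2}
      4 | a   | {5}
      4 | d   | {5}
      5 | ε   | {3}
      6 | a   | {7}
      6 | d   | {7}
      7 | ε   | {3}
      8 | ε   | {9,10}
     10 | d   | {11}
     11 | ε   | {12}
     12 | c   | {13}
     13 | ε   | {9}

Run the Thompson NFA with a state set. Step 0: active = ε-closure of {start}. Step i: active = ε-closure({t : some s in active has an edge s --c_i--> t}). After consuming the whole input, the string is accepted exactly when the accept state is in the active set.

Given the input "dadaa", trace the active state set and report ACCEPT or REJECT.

Answer: ACCEPT

Steps:
S₀ = ε-closure({0}) = {0,1,2,4,6,8,9,10}
'd' @ 1: {1,2,3,4,5,6,7,8,9,10,11,12}  [accepting]
'a' @ 2: {1,2,3,4,5,6,7,8,9,10}  [accepting]
'd' @ 3: {1,2,3,4,5,6,7,8,9,10,11,12}  [accepting]
'a' @ 4: {1,2,3,4,5,6,7,8,9,10}  [accepting]
'a' @ 5: {1,2,3,4,5,6,7,8,9,10}  [accepting]
final: {1,2,3,4,5,6,7,8,9,10}; accept 9 in set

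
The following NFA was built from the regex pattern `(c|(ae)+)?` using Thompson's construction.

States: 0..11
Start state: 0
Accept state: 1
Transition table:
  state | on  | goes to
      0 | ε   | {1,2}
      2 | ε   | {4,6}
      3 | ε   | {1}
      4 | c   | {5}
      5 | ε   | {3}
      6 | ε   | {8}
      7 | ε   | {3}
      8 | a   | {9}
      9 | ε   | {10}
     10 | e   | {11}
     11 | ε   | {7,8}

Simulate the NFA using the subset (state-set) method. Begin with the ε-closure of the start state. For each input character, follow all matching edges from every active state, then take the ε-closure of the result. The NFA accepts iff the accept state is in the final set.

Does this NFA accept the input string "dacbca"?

S₀ = ε-closure({0}) = {0,1,2,4,6,8}
'd' @ 1: {}  — state set empty
rest 'acbca' ignored (set empty)
end set {} — state 1 not in

Answer: REJECT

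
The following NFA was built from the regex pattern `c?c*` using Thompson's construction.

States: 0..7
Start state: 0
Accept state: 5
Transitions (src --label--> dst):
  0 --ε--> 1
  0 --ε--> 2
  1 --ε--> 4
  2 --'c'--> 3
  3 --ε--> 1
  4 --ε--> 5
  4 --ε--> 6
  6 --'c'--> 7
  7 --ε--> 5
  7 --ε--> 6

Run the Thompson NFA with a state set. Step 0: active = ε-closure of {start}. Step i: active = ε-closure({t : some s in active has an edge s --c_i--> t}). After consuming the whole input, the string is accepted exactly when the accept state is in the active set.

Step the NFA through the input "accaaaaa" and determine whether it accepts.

initial (ε-close {0}): {0,1,2,4,5,6}
'a' @ 1: {}  — no active states
rest 'ccaaaaa' ignored (set empty)
end set {} — state 5 not in

Answer: REJECT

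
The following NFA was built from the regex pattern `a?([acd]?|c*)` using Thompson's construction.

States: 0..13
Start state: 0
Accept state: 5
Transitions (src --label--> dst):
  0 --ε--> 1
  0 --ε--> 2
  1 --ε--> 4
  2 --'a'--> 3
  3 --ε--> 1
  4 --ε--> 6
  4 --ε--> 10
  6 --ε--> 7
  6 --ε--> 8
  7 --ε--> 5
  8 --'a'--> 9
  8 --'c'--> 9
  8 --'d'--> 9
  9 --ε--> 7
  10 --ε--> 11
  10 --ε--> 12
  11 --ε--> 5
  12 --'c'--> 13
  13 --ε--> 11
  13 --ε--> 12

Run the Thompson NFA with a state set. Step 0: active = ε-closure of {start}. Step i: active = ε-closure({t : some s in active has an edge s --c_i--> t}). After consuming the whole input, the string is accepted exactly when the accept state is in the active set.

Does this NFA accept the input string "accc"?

S₀ = ε-closure({0}) = {0,1,2,4,5,6,7,8,10,11,12}
'a' @ 1: {1,3,4,5,6,7,8,9,10,11,12}  ✓accept
'c' @ 2: {5,7,9,11,12,13}  ✓accept
'c' @ 3: {5,11,12,13}  ✓accept
'c' @ 4: {5,11,12,13}  ✓accept
after full input: {5,11,12,13}  (accept=5 in)

Answer: ACCEPT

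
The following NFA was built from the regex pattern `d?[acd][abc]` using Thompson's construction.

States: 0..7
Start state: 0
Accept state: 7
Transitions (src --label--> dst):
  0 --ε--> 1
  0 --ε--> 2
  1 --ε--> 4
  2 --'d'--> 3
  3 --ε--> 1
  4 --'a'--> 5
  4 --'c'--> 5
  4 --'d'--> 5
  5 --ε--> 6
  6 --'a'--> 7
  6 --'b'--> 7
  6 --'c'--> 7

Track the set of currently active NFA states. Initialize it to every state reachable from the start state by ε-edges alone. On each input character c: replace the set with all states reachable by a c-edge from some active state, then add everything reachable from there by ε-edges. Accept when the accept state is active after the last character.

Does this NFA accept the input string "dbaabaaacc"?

start: ε-closure({0}) = {0,1,2,4}
'd' @ 1: {1,3,4,5,6}
'b' @ 2: {7}  ✓accept
'a' @ 3: {}  — no active states
rest 'abaaacc' ignored (set empty)
final: {}; accept 7 not in set

Answer: REJECT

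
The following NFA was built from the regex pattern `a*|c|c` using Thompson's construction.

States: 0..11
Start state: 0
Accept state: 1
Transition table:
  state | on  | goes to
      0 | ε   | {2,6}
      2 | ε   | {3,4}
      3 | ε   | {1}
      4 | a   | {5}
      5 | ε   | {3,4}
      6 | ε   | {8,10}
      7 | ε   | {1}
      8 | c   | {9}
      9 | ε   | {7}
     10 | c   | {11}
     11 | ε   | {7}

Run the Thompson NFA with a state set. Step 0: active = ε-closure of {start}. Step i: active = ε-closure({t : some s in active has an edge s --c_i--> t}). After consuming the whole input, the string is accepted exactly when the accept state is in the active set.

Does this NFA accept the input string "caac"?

Answer: REJECT

Derivation:
S₀ = ε-closure({0}) = {0,1,2,3,4,6,8,10}
'c' @ 1: {1,7,9,11}  ✓accept
'a' @ 2: {}  — state set empty
rest 'ac' ignored (set empty)
end set {} — state 1 not in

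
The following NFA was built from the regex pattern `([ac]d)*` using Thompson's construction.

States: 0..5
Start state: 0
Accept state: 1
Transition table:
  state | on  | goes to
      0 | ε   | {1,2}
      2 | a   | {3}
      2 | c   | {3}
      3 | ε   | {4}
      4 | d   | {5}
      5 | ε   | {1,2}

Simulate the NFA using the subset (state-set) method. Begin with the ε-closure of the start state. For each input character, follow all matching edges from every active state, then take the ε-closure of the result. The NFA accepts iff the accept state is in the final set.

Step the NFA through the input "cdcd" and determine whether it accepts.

start: ε-closure({0}) = {0,1,2}
'c' @ 1: {3,4}
'd' @ 2: {1,2,5}  ✓accept
'c' @ 3: {3,4}
'd' @ 4: {1,2,5}  ✓accept
final: {1,2,5}; accept 1 in set

Answer: ACCEPT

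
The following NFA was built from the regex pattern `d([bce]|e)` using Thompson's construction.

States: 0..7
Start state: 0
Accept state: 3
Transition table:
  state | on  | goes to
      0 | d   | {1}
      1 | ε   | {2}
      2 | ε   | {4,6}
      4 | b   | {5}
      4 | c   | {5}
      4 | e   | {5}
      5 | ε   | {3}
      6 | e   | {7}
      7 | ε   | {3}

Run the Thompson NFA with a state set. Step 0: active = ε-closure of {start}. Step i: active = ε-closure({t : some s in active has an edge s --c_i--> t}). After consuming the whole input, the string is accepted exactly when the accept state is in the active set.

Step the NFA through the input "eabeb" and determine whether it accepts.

S₀ = ε-closure({0}) = {0}
'e' @ 1: {}  — no active states
rest 'abeb' ignored (set empty)
end set {} — state 3 not in

Answer: REJECT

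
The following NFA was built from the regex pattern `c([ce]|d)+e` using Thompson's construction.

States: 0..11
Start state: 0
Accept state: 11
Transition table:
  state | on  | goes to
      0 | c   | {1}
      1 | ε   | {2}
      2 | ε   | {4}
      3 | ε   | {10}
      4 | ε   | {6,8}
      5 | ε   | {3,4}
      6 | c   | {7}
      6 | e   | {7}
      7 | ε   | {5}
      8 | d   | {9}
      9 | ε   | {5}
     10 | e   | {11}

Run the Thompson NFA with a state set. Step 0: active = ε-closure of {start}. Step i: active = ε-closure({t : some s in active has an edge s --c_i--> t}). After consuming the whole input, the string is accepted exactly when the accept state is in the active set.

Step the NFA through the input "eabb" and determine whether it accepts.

Answer: REJECT

Trace:
start: ε-closure({0}) = {0}
'e' @ 1: {}  — no active states
rest 'abb' ignored (set empty)
after full input: {}  (accept=11 not in)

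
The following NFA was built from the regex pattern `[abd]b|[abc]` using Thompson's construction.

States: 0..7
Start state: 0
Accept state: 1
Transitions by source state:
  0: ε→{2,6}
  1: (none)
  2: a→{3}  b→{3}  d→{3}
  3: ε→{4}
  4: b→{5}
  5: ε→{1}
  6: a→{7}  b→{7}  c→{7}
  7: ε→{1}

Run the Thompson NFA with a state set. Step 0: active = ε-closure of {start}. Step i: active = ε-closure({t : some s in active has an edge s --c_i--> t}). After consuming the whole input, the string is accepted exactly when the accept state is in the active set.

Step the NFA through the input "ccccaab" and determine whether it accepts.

S₀ = ε-closure({0}) = {0,2,6}
'c' @ 1: {1,7}  (accept∈set)
'c' @ 2: {}  — no active states
rest 'ccaab' ignored (set empty)
final: {}; accept 1 not in set

Answer: REJECT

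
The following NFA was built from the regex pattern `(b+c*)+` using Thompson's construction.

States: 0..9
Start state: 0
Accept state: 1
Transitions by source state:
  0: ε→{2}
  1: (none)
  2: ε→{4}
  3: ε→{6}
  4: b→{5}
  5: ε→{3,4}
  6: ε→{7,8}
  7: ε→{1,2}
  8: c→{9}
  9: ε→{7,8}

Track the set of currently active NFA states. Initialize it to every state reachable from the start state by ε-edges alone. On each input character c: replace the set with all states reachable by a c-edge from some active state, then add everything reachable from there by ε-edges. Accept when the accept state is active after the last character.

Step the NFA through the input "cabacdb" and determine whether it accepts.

Answer: REJECT

Trace:
initial (ε-close {0}): {0,2,4}
'c' @ 1: {}  — no active states
rest 'abacdb' ignored (set empty)
after full input: {}  (accept=1 not in)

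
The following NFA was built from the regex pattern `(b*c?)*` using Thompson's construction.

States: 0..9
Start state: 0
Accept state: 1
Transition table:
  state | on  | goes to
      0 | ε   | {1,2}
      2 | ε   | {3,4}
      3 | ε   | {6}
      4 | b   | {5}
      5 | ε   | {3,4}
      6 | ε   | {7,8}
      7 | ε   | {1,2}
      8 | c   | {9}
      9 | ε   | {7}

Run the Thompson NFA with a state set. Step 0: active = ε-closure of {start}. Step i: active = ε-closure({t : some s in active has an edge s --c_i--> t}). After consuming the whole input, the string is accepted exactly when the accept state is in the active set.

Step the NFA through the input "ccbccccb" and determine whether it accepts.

initial (ε-close {0}): {0,1,2,3,4,6,7,8}
'c' @ 1: {1,2,3,4,6,7,8,9}  [accepting]
'c' @ 2: {1,2,3,4,6,7,8,9}  [accepting]
'b' @ 3: {1,2,3,4,5,6,7,8}  [accepting]
'c' @ 4: {1,2,3,4,6,7,8,9}  [accepting]
'c' @ 5: {1,2,3,4,6,7,8,9}  [accepting]
'c' @ 6: {1,2,3,4,6,7,8,9}  [accepting]
'c' @ 7: {1,2,3,4,6,7,8,9}  [accepting]
'b' @ 8: {1,2,3,4,5,6,7,8}  [accepting]
end set {1,2,3,4,5,6,7,8} — state 1 in

Answer: ACCEPT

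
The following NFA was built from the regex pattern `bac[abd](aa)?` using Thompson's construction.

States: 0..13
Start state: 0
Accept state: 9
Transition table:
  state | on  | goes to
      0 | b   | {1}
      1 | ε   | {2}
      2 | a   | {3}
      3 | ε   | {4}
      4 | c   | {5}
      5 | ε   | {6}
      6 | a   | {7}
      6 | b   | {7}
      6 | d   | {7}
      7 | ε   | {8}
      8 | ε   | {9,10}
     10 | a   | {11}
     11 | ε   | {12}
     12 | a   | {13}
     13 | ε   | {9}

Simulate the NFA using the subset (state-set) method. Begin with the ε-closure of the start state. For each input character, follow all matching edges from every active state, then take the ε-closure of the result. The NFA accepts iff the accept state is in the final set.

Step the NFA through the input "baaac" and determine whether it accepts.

Answer: REJECT

Derivation:
start: ε-closure({0}) = {0}
'b' @ 1: {1,2}
'a' @ 2: {3,4}
'a' @ 3: {}  — state set empty
rest 'ac' ignored (set empty)
final: {}; accept 9 not in set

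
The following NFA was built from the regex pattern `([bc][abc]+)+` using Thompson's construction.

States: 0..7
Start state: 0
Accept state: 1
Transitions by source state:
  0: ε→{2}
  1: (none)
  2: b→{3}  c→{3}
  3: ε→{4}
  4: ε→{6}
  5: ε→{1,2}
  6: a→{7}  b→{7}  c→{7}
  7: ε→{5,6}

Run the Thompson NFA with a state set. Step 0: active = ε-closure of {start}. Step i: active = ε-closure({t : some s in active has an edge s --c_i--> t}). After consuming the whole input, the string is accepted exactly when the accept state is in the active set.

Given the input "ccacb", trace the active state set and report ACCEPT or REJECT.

start: ε-closure({0}) = {0,2}
'c' @ 1: {3,4,6}
'c' @ 2: {1,2,5,6,7}  [accepting]
'a' @ 3: {1,2,5,6,7}  [accepting]
'c' @ 4: {1,2,3,4,5,6,7}  [accepting]
'b' @ 5: {1,2,3,4,5,6,7}  [accepting]
end set {1,2,3,4,5,6,7} — state 1 in

Answer: ACCEPT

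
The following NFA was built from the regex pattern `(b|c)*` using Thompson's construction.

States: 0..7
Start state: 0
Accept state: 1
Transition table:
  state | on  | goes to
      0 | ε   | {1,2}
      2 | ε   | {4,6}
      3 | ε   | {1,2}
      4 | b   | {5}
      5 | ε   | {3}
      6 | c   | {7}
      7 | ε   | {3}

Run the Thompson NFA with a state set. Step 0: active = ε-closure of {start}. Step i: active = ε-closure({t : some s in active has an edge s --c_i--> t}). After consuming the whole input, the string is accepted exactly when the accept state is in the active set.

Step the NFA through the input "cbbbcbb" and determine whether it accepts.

initial (ε-close {0}): {0,1,2,4,6}
'c' @ 1: {1,2,3,4,6,7}  ✓accept
'b' @ 2: {1,2,3,4,5,6}  ✓accept
'b' @ 3: {1,2,3,4,5,6}  ✓accept
'b' @ 4: {1,2,3,4,5,6}  ✓accept
'c' @ 5: {1,2,3,4,6,7}  ✓accept
'b' @ 6: {1,2,3,4,5,6}  ✓accept
'b' @ 7: {1,2,3,4,5,6}  ✓accept
after full input: {1,2,3,4,5,6}  (accept=1 in)

Answer: ACCEPT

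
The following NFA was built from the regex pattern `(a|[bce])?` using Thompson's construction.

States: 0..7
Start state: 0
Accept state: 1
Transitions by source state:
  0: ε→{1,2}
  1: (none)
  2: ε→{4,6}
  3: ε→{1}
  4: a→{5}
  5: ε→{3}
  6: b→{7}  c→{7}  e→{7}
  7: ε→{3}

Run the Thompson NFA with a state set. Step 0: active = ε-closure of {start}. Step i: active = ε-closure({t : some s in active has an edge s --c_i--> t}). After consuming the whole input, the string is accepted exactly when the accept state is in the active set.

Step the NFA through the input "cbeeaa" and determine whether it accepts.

Answer: REJECT

Trace:
start: ε-closure({0}) = {0,1,2,4,6}
'c' @ 1: {1,3,7}  ✓accept
'b' @ 2: {}  — no active states
rest 'eeaa' ignored (set empty)
end set {} — state 1 not in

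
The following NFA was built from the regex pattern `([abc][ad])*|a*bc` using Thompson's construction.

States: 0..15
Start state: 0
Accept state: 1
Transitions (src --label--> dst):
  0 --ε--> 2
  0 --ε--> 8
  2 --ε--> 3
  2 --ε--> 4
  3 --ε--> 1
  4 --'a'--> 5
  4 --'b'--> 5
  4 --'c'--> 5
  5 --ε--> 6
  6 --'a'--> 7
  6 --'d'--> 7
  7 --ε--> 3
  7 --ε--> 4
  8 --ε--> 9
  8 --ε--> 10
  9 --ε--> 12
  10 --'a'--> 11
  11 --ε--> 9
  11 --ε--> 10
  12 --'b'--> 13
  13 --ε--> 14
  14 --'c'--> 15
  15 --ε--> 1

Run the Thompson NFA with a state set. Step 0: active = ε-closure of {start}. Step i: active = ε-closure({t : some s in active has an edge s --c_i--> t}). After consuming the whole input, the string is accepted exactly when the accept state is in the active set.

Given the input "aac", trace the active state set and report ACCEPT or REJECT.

Answer: REJECT

Derivation:
S₀ = ε-closure({0}) = {0,1,2,3,4,8,9,10,12}
'a' @ 1: {5,6,9,10,11,12}
'a' @ 2: {1,3,4,7,9,10,11,12}  ✓accept
'c' @ 3: {5,6}
end set {5,6} — state 1 not in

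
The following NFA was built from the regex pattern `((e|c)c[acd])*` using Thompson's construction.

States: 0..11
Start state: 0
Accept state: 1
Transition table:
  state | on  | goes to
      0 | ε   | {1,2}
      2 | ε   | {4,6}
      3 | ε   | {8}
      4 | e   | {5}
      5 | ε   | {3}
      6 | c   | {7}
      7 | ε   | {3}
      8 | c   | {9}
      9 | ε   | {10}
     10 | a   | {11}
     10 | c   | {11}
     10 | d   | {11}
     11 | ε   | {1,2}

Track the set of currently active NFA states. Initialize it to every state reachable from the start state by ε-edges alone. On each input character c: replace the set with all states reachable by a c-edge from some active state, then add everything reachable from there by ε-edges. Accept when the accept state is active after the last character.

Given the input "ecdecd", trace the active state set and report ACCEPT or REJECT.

start: ε-closure({0}) = {0,1,2,4,6}
'e' @ 1: {3,5,8}
'c' @ 2: {9,10}
'd' @ 3: {1,2,4,6,11}  (accept∈set)
'e' @ 4: {3,5,8}
'c' @ 5: {9,10}
'd' @ 6: {1,2,4,6,11}  (accept∈set)
end set {1,2,4,6,11} — state 1 in

Answer: ACCEPT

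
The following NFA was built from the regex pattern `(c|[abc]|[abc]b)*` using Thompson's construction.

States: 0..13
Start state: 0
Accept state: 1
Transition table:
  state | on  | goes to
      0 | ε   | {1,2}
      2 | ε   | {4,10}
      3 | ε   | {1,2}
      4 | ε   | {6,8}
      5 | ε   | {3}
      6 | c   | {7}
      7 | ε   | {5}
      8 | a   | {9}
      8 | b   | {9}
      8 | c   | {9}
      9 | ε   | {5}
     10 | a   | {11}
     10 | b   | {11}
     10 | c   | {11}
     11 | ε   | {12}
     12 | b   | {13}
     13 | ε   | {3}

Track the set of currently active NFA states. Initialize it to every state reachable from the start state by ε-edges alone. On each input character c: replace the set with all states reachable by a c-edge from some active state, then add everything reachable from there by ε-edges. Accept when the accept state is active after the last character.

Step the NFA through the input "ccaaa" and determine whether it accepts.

Answer: ACCEPT

Trace:
S₀ = ε-closure({0}) = {0,1,2,4,6,8,10}
'c' @ 1: {1,2,3,4,5,6,7,8,9,10,11,12}  [accepting]
'c' @ 2: {1,2,3,4,5,6,7,8,9,10,11,12}  [accepting]
'a' @ 3: {1,2,3,4,5,6,8,9,10,11,12}  [accepting]
'a' @ 4: {1,2,3,4,5,6,8,9,10,11,12}  [accepting]
'a' @ 5: {1,2,3,4,5,6,8,9,10,11,12}  [accepting]
after full input: {1,2,3,4,5,6,8,9,10,11,12}  (accept=1 in)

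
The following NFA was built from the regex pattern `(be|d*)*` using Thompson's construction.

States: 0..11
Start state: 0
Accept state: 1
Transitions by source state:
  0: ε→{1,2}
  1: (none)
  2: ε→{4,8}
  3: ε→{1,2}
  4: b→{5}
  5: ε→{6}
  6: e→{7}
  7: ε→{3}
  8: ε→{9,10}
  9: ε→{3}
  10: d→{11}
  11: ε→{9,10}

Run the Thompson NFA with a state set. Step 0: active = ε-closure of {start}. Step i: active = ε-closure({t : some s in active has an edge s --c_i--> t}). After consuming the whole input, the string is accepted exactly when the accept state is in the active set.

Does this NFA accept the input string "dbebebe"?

initial (ε-close {0}): {0,1,2,3,4,8,9,10}
'd' @ 1: {1,2,3,4,8,9,10,11}  (accept∈set)
'b' @ 2: {5,6}
'e' @ 3: {1,2,3,4,7,8,9,10}  (accept∈set)
'b' @ 4: {5,6}
'e' @ 5: {1,2,3,4,7,8,9,10}  (accept∈set)
'b' @ 6: {5,6}
'e' @ 7: {1,2,3,4,7,8,9,10}  (accept∈set)
end set {1,2,3,4,7,8,9,10} — state 1 in

Answer: ACCEPT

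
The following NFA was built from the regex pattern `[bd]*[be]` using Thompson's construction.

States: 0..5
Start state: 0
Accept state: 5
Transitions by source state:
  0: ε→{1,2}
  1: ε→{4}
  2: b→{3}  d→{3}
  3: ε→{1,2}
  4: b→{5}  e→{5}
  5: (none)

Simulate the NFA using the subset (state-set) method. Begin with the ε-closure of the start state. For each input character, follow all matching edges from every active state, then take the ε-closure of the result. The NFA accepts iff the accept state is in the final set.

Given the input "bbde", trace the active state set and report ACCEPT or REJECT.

Answer: ACCEPT

Trace:
S₀ = ε-closure({0}) = {0,1,2,4}
'b' @ 1: {1,2,3,4,5}  [accepting]
'b' @ 2: {1,2,3,4,5}  [accepting]
'd' @ 3: {1,2,3,4}
'e' @ 4: {5}  [accepting]
end set {5} — state 5 in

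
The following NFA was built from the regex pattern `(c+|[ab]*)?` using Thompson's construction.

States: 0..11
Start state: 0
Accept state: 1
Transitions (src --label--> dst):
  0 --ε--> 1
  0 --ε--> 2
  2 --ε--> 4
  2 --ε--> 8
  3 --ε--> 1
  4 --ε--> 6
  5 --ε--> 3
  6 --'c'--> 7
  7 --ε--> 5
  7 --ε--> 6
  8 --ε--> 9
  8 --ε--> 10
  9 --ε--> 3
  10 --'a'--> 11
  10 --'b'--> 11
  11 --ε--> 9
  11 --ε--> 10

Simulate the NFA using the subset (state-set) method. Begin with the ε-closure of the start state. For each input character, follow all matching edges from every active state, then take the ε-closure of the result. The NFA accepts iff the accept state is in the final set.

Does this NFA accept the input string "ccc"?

Answer: ACCEPT

Trace:
initial (ε-close {0}): {0,1,2,3,4,6,8,9,10}
'c' @ 1: {1,3,5,6,7}  (accept∈set)
'c' @ 2: {1,3,5,6,7}  (accept∈set)
'c' @ 3: {1,3,5,6,7}  (accept∈set)
final: {1,3,5,6,7}; accept 1 in set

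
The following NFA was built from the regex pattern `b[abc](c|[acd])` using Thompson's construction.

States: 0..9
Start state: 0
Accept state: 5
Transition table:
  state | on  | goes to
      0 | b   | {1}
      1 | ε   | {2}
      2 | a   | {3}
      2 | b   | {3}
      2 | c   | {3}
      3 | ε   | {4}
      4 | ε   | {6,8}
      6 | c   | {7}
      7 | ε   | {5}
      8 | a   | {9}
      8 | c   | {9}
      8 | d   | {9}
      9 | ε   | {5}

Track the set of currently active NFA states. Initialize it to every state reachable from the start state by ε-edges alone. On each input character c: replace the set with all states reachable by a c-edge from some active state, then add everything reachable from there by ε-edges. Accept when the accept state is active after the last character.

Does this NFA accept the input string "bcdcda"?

Answer: REJECT

Steps:
initial (ε-close {0}): {0}
'b' @ 1: {1,2}
'c' @ 2: {3,4,6,8}
'd' @ 3: {5,9}  ✓accept
'c' @ 4: {}  — state set empty
rest 'da' ignored (set empty)
final: {}; accept 5 not in set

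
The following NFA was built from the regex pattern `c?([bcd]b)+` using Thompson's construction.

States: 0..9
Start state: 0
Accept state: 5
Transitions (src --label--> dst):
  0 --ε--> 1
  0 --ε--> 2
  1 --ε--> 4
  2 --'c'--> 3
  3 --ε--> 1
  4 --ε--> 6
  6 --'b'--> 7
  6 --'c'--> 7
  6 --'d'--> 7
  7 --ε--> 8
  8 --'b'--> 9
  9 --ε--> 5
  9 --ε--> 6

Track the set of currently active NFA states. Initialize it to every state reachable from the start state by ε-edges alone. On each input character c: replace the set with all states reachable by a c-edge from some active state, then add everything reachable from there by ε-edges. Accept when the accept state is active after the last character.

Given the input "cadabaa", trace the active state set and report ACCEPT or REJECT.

Answer: REJECT

Derivation:
start: ε-closure({0}) = {0,1,2,4,6}
'c' @ 1: {1,3,4,6,7,8}
'a' @ 2: {}  — dead — no transitions
rest 'dabaa' ignored (set empty)
final: {}; accept 5 not in set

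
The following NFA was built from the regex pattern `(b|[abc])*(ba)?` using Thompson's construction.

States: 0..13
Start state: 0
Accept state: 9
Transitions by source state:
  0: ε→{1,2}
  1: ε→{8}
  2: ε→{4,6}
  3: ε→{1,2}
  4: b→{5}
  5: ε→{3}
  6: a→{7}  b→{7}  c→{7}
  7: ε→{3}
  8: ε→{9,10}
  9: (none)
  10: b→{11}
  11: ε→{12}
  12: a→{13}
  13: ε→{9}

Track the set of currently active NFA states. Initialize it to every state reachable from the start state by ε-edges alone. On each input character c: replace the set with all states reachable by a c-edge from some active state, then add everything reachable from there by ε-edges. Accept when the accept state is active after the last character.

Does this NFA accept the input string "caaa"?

S₀ = ε-closure({0}) = {0,1,2,4,6,8,9,10}
'c' @ 1: {1,2,3,4,6,7,8,9,10}  [accepting]
'a' @ 2: {1,2,3,4,6,7,8,9,10}  [accepting]
'a' @ 3: {1,2,3,4,6,7,8,9,10}  [accepting]
'a' @ 4: {1,2,3,4,6,7,8,9,10}  [accepting]
final: {1,2,3,4,6,7,8,9,10}; accept 9 in set

Answer: ACCEPT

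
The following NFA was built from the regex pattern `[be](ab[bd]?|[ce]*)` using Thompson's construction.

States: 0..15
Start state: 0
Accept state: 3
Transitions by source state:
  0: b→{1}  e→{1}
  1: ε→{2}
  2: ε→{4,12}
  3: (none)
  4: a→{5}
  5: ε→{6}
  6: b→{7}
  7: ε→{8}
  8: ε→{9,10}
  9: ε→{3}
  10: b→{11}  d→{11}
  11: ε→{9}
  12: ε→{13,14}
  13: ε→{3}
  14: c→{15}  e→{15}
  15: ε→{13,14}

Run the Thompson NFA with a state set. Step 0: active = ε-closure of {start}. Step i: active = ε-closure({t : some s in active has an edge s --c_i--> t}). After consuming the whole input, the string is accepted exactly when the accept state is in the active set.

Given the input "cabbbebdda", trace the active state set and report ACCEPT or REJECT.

start: ε-closure({0}) = {0}
'c' @ 1: {}  — dead — no transitions
rest 'abbbebdda' ignored (set empty)
final: {}; accept 3 not in set

Answer: REJECT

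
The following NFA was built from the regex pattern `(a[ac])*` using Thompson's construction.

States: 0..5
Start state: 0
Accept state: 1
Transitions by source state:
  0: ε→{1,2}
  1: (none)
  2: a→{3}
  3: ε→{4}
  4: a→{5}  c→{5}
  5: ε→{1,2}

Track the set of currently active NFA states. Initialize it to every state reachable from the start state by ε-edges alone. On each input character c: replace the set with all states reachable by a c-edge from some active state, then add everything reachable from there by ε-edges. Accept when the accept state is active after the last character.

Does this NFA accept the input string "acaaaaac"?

Answer: ACCEPT

Derivation:
initial (ε-close {0}): {0,1,2}
'a' @ 1: {3,4}
'c' @ 2: {1,2,5}  [accepting]
'a' @ 3: {3,4}
'a' @ 4: {1,2,5}  [accepting]
'a' @ 5: {3,4}
'a' @ 6: {1,2,5}  [accepting]
'a' @ 7: {3,4}
'c' @ 8: {1,2,5}  [accepting]
end set {1,2,5} — state 1 in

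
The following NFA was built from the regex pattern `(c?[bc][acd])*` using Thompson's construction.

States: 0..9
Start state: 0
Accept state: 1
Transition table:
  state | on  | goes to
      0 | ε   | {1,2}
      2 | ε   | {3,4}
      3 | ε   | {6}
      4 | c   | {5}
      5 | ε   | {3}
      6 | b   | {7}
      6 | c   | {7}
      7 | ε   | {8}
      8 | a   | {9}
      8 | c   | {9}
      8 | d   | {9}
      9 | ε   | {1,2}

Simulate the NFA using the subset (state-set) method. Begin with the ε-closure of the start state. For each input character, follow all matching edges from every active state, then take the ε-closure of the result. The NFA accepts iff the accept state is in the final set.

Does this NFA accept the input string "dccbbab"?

Answer: REJECT

Derivation:
start: ε-closure({0}) = {0,1,2,3,4,6}
'd' @ 1: {}  — dead — no transitions
rest 'ccbbab' ignored (set empty)
after full input: {}  (accept=1 not in)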